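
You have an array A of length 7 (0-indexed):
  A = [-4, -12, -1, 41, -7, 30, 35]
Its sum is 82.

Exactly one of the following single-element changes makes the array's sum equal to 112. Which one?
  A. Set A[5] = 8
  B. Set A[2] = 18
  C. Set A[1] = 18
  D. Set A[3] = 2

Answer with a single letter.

Option A: A[5] 30->8, delta=-22, new_sum=82+(-22)=60
Option B: A[2] -1->18, delta=19, new_sum=82+(19)=101
Option C: A[1] -12->18, delta=30, new_sum=82+(30)=112 <-- matches target
Option D: A[3] 41->2, delta=-39, new_sum=82+(-39)=43

Answer: C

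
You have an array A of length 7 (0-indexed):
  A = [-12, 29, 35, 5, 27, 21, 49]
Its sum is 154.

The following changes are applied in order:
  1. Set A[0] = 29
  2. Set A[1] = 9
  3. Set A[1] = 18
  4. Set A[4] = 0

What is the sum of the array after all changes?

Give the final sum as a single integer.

Answer: 157

Derivation:
Initial sum: 154
Change 1: A[0] -12 -> 29, delta = 41, sum = 195
Change 2: A[1] 29 -> 9, delta = -20, sum = 175
Change 3: A[1] 9 -> 18, delta = 9, sum = 184
Change 4: A[4] 27 -> 0, delta = -27, sum = 157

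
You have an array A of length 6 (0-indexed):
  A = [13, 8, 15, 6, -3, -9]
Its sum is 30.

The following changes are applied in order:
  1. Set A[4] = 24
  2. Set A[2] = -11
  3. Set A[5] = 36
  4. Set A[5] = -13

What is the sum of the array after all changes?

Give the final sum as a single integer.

Initial sum: 30
Change 1: A[4] -3 -> 24, delta = 27, sum = 57
Change 2: A[2] 15 -> -11, delta = -26, sum = 31
Change 3: A[5] -9 -> 36, delta = 45, sum = 76
Change 4: A[5] 36 -> -13, delta = -49, sum = 27

Answer: 27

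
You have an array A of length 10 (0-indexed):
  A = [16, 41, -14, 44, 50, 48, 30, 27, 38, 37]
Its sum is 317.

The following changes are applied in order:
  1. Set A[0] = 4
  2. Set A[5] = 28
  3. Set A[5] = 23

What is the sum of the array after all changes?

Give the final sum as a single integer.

Initial sum: 317
Change 1: A[0] 16 -> 4, delta = -12, sum = 305
Change 2: A[5] 48 -> 28, delta = -20, sum = 285
Change 3: A[5] 28 -> 23, delta = -5, sum = 280

Answer: 280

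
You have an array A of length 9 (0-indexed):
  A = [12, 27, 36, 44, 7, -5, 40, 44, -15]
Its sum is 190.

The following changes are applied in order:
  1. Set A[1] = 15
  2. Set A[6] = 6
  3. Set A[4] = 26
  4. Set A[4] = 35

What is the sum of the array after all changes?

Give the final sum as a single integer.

Initial sum: 190
Change 1: A[1] 27 -> 15, delta = -12, sum = 178
Change 2: A[6] 40 -> 6, delta = -34, sum = 144
Change 3: A[4] 7 -> 26, delta = 19, sum = 163
Change 4: A[4] 26 -> 35, delta = 9, sum = 172

Answer: 172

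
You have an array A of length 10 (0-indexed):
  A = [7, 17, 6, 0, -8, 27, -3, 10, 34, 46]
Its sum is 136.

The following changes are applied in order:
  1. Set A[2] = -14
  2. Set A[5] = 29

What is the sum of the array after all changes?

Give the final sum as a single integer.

Answer: 118

Derivation:
Initial sum: 136
Change 1: A[2] 6 -> -14, delta = -20, sum = 116
Change 2: A[5] 27 -> 29, delta = 2, sum = 118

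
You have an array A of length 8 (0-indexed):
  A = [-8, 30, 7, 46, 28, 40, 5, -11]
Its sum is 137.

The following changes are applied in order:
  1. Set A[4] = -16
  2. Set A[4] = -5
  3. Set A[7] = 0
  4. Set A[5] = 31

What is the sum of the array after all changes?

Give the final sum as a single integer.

Initial sum: 137
Change 1: A[4] 28 -> -16, delta = -44, sum = 93
Change 2: A[4] -16 -> -5, delta = 11, sum = 104
Change 3: A[7] -11 -> 0, delta = 11, sum = 115
Change 4: A[5] 40 -> 31, delta = -9, sum = 106

Answer: 106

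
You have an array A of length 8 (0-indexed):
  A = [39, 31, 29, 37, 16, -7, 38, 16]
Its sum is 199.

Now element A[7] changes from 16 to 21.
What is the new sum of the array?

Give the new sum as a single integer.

Old value at index 7: 16
New value at index 7: 21
Delta = 21 - 16 = 5
New sum = old_sum + delta = 199 + (5) = 204

Answer: 204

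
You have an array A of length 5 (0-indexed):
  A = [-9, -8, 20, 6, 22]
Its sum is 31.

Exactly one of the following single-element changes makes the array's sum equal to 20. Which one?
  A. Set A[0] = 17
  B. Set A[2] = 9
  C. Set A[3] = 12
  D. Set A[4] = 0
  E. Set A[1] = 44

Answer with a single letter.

Option A: A[0] -9->17, delta=26, new_sum=31+(26)=57
Option B: A[2] 20->9, delta=-11, new_sum=31+(-11)=20 <-- matches target
Option C: A[3] 6->12, delta=6, new_sum=31+(6)=37
Option D: A[4] 22->0, delta=-22, new_sum=31+(-22)=9
Option E: A[1] -8->44, delta=52, new_sum=31+(52)=83

Answer: B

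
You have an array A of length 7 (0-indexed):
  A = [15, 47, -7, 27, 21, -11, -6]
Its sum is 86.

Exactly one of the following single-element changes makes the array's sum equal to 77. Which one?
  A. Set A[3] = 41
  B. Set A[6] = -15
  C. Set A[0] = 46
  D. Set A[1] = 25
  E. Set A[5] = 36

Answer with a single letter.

Option A: A[3] 27->41, delta=14, new_sum=86+(14)=100
Option B: A[6] -6->-15, delta=-9, new_sum=86+(-9)=77 <-- matches target
Option C: A[0] 15->46, delta=31, new_sum=86+(31)=117
Option D: A[1] 47->25, delta=-22, new_sum=86+(-22)=64
Option E: A[5] -11->36, delta=47, new_sum=86+(47)=133

Answer: B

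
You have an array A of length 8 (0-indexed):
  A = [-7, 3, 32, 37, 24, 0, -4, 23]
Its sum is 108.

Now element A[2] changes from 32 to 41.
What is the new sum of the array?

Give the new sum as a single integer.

Old value at index 2: 32
New value at index 2: 41
Delta = 41 - 32 = 9
New sum = old_sum + delta = 108 + (9) = 117

Answer: 117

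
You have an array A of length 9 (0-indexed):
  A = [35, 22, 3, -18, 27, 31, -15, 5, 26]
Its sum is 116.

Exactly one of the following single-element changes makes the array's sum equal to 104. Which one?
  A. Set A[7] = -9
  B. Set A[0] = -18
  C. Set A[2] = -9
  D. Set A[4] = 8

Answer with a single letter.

Answer: C

Derivation:
Option A: A[7] 5->-9, delta=-14, new_sum=116+(-14)=102
Option B: A[0] 35->-18, delta=-53, new_sum=116+(-53)=63
Option C: A[2] 3->-9, delta=-12, new_sum=116+(-12)=104 <-- matches target
Option D: A[4] 27->8, delta=-19, new_sum=116+(-19)=97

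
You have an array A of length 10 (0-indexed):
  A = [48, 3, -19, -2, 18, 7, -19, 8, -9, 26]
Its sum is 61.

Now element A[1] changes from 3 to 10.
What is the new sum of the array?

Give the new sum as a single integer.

Old value at index 1: 3
New value at index 1: 10
Delta = 10 - 3 = 7
New sum = old_sum + delta = 61 + (7) = 68

Answer: 68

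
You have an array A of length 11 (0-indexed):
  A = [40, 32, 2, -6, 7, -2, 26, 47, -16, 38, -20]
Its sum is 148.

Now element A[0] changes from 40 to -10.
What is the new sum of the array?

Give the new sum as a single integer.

Old value at index 0: 40
New value at index 0: -10
Delta = -10 - 40 = -50
New sum = old_sum + delta = 148 + (-50) = 98

Answer: 98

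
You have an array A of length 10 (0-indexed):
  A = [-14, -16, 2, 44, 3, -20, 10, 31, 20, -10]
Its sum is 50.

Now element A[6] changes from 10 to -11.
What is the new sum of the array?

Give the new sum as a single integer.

Answer: 29

Derivation:
Old value at index 6: 10
New value at index 6: -11
Delta = -11 - 10 = -21
New sum = old_sum + delta = 50 + (-21) = 29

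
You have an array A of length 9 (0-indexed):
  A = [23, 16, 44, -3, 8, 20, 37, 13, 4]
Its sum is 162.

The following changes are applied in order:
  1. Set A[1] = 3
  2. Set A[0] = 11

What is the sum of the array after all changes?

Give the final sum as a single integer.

Answer: 137

Derivation:
Initial sum: 162
Change 1: A[1] 16 -> 3, delta = -13, sum = 149
Change 2: A[0] 23 -> 11, delta = -12, sum = 137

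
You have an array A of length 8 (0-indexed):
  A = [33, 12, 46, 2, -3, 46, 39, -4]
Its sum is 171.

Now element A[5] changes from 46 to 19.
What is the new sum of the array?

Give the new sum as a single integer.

Old value at index 5: 46
New value at index 5: 19
Delta = 19 - 46 = -27
New sum = old_sum + delta = 171 + (-27) = 144

Answer: 144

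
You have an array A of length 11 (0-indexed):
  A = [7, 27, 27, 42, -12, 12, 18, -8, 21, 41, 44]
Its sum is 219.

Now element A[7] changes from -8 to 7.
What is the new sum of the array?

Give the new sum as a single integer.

Old value at index 7: -8
New value at index 7: 7
Delta = 7 - -8 = 15
New sum = old_sum + delta = 219 + (15) = 234

Answer: 234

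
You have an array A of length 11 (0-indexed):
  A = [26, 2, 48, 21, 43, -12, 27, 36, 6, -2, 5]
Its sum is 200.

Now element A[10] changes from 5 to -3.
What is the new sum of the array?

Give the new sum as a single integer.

Answer: 192

Derivation:
Old value at index 10: 5
New value at index 10: -3
Delta = -3 - 5 = -8
New sum = old_sum + delta = 200 + (-8) = 192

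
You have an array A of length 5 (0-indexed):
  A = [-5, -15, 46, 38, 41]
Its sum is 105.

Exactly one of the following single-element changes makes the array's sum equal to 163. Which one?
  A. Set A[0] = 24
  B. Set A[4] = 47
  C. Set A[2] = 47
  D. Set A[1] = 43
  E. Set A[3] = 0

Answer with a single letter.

Option A: A[0] -5->24, delta=29, new_sum=105+(29)=134
Option B: A[4] 41->47, delta=6, new_sum=105+(6)=111
Option C: A[2] 46->47, delta=1, new_sum=105+(1)=106
Option D: A[1] -15->43, delta=58, new_sum=105+(58)=163 <-- matches target
Option E: A[3] 38->0, delta=-38, new_sum=105+(-38)=67

Answer: D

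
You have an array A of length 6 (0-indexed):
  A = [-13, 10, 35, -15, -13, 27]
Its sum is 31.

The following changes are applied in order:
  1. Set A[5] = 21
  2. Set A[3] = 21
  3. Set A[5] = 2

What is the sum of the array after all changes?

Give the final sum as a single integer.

Initial sum: 31
Change 1: A[5] 27 -> 21, delta = -6, sum = 25
Change 2: A[3] -15 -> 21, delta = 36, sum = 61
Change 3: A[5] 21 -> 2, delta = -19, sum = 42

Answer: 42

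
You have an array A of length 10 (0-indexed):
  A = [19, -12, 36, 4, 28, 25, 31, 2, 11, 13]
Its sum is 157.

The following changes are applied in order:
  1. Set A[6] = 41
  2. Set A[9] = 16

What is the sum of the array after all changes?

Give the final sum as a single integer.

Initial sum: 157
Change 1: A[6] 31 -> 41, delta = 10, sum = 167
Change 2: A[9] 13 -> 16, delta = 3, sum = 170

Answer: 170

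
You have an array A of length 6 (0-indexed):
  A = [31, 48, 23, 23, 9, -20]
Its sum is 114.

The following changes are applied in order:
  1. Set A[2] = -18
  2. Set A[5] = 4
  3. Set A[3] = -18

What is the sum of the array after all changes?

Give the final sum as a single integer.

Initial sum: 114
Change 1: A[2] 23 -> -18, delta = -41, sum = 73
Change 2: A[5] -20 -> 4, delta = 24, sum = 97
Change 3: A[3] 23 -> -18, delta = -41, sum = 56

Answer: 56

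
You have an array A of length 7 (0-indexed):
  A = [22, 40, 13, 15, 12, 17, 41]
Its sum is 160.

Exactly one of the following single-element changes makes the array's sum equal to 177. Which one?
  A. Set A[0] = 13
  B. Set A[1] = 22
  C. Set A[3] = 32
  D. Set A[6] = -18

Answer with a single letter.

Option A: A[0] 22->13, delta=-9, new_sum=160+(-9)=151
Option B: A[1] 40->22, delta=-18, new_sum=160+(-18)=142
Option C: A[3] 15->32, delta=17, new_sum=160+(17)=177 <-- matches target
Option D: A[6] 41->-18, delta=-59, new_sum=160+(-59)=101

Answer: C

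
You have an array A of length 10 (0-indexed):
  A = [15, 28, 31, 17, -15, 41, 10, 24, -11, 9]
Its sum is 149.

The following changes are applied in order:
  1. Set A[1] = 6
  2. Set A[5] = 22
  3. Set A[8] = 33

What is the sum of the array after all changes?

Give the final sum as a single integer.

Answer: 152

Derivation:
Initial sum: 149
Change 1: A[1] 28 -> 6, delta = -22, sum = 127
Change 2: A[5] 41 -> 22, delta = -19, sum = 108
Change 3: A[8] -11 -> 33, delta = 44, sum = 152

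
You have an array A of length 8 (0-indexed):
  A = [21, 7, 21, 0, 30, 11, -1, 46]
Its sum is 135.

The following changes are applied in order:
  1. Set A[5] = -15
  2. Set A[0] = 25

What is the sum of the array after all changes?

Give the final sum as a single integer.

Answer: 113

Derivation:
Initial sum: 135
Change 1: A[5] 11 -> -15, delta = -26, sum = 109
Change 2: A[0] 21 -> 25, delta = 4, sum = 113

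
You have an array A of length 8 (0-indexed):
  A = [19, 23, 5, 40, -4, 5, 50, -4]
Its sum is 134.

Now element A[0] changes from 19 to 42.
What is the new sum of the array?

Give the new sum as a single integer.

Old value at index 0: 19
New value at index 0: 42
Delta = 42 - 19 = 23
New sum = old_sum + delta = 134 + (23) = 157

Answer: 157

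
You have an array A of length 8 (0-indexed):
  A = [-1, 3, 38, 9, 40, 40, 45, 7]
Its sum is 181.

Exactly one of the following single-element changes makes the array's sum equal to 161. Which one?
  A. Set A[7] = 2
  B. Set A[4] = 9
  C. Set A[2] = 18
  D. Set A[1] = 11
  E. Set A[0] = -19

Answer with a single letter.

Option A: A[7] 7->2, delta=-5, new_sum=181+(-5)=176
Option B: A[4] 40->9, delta=-31, new_sum=181+(-31)=150
Option C: A[2] 38->18, delta=-20, new_sum=181+(-20)=161 <-- matches target
Option D: A[1] 3->11, delta=8, new_sum=181+(8)=189
Option E: A[0] -1->-19, delta=-18, new_sum=181+(-18)=163

Answer: C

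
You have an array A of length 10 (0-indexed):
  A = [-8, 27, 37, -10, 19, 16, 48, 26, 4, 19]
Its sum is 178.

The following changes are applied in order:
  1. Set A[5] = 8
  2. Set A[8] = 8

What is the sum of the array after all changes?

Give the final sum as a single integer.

Answer: 174

Derivation:
Initial sum: 178
Change 1: A[5] 16 -> 8, delta = -8, sum = 170
Change 2: A[8] 4 -> 8, delta = 4, sum = 174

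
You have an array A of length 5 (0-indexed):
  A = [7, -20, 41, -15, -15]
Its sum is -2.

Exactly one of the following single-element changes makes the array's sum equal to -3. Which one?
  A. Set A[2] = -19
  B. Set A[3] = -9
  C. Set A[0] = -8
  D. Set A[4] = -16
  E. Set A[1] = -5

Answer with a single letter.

Option A: A[2] 41->-19, delta=-60, new_sum=-2+(-60)=-62
Option B: A[3] -15->-9, delta=6, new_sum=-2+(6)=4
Option C: A[0] 7->-8, delta=-15, new_sum=-2+(-15)=-17
Option D: A[4] -15->-16, delta=-1, new_sum=-2+(-1)=-3 <-- matches target
Option E: A[1] -20->-5, delta=15, new_sum=-2+(15)=13

Answer: D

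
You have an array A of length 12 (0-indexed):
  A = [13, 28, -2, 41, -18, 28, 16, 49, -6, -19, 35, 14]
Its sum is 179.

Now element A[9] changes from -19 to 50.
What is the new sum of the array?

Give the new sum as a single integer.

Answer: 248

Derivation:
Old value at index 9: -19
New value at index 9: 50
Delta = 50 - -19 = 69
New sum = old_sum + delta = 179 + (69) = 248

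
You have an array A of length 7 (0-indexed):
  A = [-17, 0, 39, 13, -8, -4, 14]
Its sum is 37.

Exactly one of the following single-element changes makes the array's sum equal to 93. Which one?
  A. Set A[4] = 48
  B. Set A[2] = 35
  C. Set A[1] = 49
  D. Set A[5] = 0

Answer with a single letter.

Answer: A

Derivation:
Option A: A[4] -8->48, delta=56, new_sum=37+(56)=93 <-- matches target
Option B: A[2] 39->35, delta=-4, new_sum=37+(-4)=33
Option C: A[1] 0->49, delta=49, new_sum=37+(49)=86
Option D: A[5] -4->0, delta=4, new_sum=37+(4)=41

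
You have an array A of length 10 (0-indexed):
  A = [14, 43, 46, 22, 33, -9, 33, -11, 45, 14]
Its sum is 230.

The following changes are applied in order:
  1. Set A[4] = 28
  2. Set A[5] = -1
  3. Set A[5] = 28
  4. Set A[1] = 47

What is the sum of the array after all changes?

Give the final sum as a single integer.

Initial sum: 230
Change 1: A[4] 33 -> 28, delta = -5, sum = 225
Change 2: A[5] -9 -> -1, delta = 8, sum = 233
Change 3: A[5] -1 -> 28, delta = 29, sum = 262
Change 4: A[1] 43 -> 47, delta = 4, sum = 266

Answer: 266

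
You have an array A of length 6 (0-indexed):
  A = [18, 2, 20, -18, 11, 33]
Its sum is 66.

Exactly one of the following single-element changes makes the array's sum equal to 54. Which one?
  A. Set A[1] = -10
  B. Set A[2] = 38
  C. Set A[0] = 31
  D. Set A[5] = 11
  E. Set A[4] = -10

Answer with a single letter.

Option A: A[1] 2->-10, delta=-12, new_sum=66+(-12)=54 <-- matches target
Option B: A[2] 20->38, delta=18, new_sum=66+(18)=84
Option C: A[0] 18->31, delta=13, new_sum=66+(13)=79
Option D: A[5] 33->11, delta=-22, new_sum=66+(-22)=44
Option E: A[4] 11->-10, delta=-21, new_sum=66+(-21)=45

Answer: A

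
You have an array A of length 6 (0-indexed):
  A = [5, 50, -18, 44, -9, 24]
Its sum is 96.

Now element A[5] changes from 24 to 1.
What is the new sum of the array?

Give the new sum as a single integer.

Answer: 73

Derivation:
Old value at index 5: 24
New value at index 5: 1
Delta = 1 - 24 = -23
New sum = old_sum + delta = 96 + (-23) = 73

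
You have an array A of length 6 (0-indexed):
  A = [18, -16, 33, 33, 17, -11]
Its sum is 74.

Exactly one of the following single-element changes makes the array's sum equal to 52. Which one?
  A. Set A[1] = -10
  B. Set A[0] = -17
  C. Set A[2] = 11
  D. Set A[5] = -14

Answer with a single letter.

Option A: A[1] -16->-10, delta=6, new_sum=74+(6)=80
Option B: A[0] 18->-17, delta=-35, new_sum=74+(-35)=39
Option C: A[2] 33->11, delta=-22, new_sum=74+(-22)=52 <-- matches target
Option D: A[5] -11->-14, delta=-3, new_sum=74+(-3)=71

Answer: C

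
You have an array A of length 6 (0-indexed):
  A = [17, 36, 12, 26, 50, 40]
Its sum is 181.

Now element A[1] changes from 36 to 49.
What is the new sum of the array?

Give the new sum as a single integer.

Answer: 194

Derivation:
Old value at index 1: 36
New value at index 1: 49
Delta = 49 - 36 = 13
New sum = old_sum + delta = 181 + (13) = 194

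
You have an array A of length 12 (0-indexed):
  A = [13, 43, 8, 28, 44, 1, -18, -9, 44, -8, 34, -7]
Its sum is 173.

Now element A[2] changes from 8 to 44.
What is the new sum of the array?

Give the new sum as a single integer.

Old value at index 2: 8
New value at index 2: 44
Delta = 44 - 8 = 36
New sum = old_sum + delta = 173 + (36) = 209

Answer: 209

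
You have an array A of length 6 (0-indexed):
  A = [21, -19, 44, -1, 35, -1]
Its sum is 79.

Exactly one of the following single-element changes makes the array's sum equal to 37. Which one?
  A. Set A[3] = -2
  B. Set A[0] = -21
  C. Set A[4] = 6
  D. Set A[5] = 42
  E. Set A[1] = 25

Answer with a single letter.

Option A: A[3] -1->-2, delta=-1, new_sum=79+(-1)=78
Option B: A[0] 21->-21, delta=-42, new_sum=79+(-42)=37 <-- matches target
Option C: A[4] 35->6, delta=-29, new_sum=79+(-29)=50
Option D: A[5] -1->42, delta=43, new_sum=79+(43)=122
Option E: A[1] -19->25, delta=44, new_sum=79+(44)=123

Answer: B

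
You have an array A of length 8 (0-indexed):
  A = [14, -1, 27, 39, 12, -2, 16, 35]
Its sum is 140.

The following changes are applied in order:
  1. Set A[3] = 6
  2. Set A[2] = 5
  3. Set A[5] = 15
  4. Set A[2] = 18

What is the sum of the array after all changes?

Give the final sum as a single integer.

Initial sum: 140
Change 1: A[3] 39 -> 6, delta = -33, sum = 107
Change 2: A[2] 27 -> 5, delta = -22, sum = 85
Change 3: A[5] -2 -> 15, delta = 17, sum = 102
Change 4: A[2] 5 -> 18, delta = 13, sum = 115

Answer: 115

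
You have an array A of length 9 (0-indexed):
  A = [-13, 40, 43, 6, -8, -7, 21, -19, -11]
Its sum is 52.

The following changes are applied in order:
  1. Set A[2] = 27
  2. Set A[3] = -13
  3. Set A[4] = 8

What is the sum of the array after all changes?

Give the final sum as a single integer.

Initial sum: 52
Change 1: A[2] 43 -> 27, delta = -16, sum = 36
Change 2: A[3] 6 -> -13, delta = -19, sum = 17
Change 3: A[4] -8 -> 8, delta = 16, sum = 33

Answer: 33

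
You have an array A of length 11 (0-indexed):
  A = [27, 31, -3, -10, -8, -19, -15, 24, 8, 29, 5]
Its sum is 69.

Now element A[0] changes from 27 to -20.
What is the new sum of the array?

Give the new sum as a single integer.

Answer: 22

Derivation:
Old value at index 0: 27
New value at index 0: -20
Delta = -20 - 27 = -47
New sum = old_sum + delta = 69 + (-47) = 22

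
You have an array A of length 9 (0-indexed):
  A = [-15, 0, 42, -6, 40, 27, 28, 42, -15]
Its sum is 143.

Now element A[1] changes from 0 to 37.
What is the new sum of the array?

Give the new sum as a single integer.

Old value at index 1: 0
New value at index 1: 37
Delta = 37 - 0 = 37
New sum = old_sum + delta = 143 + (37) = 180

Answer: 180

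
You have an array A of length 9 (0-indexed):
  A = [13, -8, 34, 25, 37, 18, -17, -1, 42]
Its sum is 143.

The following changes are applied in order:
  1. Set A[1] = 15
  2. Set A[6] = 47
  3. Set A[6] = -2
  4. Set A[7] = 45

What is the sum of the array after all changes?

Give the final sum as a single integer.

Initial sum: 143
Change 1: A[1] -8 -> 15, delta = 23, sum = 166
Change 2: A[6] -17 -> 47, delta = 64, sum = 230
Change 3: A[6] 47 -> -2, delta = -49, sum = 181
Change 4: A[7] -1 -> 45, delta = 46, sum = 227

Answer: 227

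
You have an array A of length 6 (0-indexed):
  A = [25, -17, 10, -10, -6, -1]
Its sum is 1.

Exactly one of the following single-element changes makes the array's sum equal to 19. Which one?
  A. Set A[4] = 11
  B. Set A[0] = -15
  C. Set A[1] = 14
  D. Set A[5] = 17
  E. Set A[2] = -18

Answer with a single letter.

Option A: A[4] -6->11, delta=17, new_sum=1+(17)=18
Option B: A[0] 25->-15, delta=-40, new_sum=1+(-40)=-39
Option C: A[1] -17->14, delta=31, new_sum=1+(31)=32
Option D: A[5] -1->17, delta=18, new_sum=1+(18)=19 <-- matches target
Option E: A[2] 10->-18, delta=-28, new_sum=1+(-28)=-27

Answer: D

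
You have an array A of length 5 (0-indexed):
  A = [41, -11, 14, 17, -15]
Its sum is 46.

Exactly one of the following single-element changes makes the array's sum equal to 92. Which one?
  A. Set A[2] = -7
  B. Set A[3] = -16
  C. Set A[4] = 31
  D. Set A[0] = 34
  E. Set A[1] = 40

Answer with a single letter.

Answer: C

Derivation:
Option A: A[2] 14->-7, delta=-21, new_sum=46+(-21)=25
Option B: A[3] 17->-16, delta=-33, new_sum=46+(-33)=13
Option C: A[4] -15->31, delta=46, new_sum=46+(46)=92 <-- matches target
Option D: A[0] 41->34, delta=-7, new_sum=46+(-7)=39
Option E: A[1] -11->40, delta=51, new_sum=46+(51)=97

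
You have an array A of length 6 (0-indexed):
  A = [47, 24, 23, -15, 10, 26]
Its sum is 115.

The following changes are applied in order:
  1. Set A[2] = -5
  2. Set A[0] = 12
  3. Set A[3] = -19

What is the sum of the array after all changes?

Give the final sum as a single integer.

Answer: 48

Derivation:
Initial sum: 115
Change 1: A[2] 23 -> -5, delta = -28, sum = 87
Change 2: A[0] 47 -> 12, delta = -35, sum = 52
Change 3: A[3] -15 -> -19, delta = -4, sum = 48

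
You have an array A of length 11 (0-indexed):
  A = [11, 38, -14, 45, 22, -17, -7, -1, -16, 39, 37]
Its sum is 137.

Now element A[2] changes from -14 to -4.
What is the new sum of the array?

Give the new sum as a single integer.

Old value at index 2: -14
New value at index 2: -4
Delta = -4 - -14 = 10
New sum = old_sum + delta = 137 + (10) = 147

Answer: 147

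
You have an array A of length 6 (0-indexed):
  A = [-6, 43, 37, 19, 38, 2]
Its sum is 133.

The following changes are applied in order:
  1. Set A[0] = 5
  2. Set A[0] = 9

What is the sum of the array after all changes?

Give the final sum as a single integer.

Answer: 148

Derivation:
Initial sum: 133
Change 1: A[0] -6 -> 5, delta = 11, sum = 144
Change 2: A[0] 5 -> 9, delta = 4, sum = 148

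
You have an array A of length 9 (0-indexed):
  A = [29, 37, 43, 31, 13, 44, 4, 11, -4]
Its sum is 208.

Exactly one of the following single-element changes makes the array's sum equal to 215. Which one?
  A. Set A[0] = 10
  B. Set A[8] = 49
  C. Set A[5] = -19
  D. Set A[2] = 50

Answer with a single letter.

Option A: A[0] 29->10, delta=-19, new_sum=208+(-19)=189
Option B: A[8] -4->49, delta=53, new_sum=208+(53)=261
Option C: A[5] 44->-19, delta=-63, new_sum=208+(-63)=145
Option D: A[2] 43->50, delta=7, new_sum=208+(7)=215 <-- matches target

Answer: D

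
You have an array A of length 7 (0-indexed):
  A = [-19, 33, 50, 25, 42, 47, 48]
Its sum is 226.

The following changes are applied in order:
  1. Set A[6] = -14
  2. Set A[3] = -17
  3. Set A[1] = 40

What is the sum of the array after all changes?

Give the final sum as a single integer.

Initial sum: 226
Change 1: A[6] 48 -> -14, delta = -62, sum = 164
Change 2: A[3] 25 -> -17, delta = -42, sum = 122
Change 3: A[1] 33 -> 40, delta = 7, sum = 129

Answer: 129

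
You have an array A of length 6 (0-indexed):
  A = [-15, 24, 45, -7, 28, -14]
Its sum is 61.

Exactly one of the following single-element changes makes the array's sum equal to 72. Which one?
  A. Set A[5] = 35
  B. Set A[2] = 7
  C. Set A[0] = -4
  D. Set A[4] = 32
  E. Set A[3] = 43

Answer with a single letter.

Answer: C

Derivation:
Option A: A[5] -14->35, delta=49, new_sum=61+(49)=110
Option B: A[2] 45->7, delta=-38, new_sum=61+(-38)=23
Option C: A[0] -15->-4, delta=11, new_sum=61+(11)=72 <-- matches target
Option D: A[4] 28->32, delta=4, new_sum=61+(4)=65
Option E: A[3] -7->43, delta=50, new_sum=61+(50)=111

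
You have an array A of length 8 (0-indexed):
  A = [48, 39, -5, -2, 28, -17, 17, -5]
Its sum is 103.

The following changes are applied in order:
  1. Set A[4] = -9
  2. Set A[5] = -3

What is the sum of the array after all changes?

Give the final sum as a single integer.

Answer: 80

Derivation:
Initial sum: 103
Change 1: A[4] 28 -> -9, delta = -37, sum = 66
Change 2: A[5] -17 -> -3, delta = 14, sum = 80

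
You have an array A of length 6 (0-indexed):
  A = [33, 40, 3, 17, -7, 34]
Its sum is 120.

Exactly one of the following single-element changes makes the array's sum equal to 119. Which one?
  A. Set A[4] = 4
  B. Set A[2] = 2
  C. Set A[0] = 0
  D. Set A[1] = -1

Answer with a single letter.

Answer: B

Derivation:
Option A: A[4] -7->4, delta=11, new_sum=120+(11)=131
Option B: A[2] 3->2, delta=-1, new_sum=120+(-1)=119 <-- matches target
Option C: A[0] 33->0, delta=-33, new_sum=120+(-33)=87
Option D: A[1] 40->-1, delta=-41, new_sum=120+(-41)=79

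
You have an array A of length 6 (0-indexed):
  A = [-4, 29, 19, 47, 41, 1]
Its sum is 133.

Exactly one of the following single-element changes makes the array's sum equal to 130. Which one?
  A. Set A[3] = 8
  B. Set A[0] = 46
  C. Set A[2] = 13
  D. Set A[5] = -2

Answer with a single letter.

Option A: A[3] 47->8, delta=-39, new_sum=133+(-39)=94
Option B: A[0] -4->46, delta=50, new_sum=133+(50)=183
Option C: A[2] 19->13, delta=-6, new_sum=133+(-6)=127
Option D: A[5] 1->-2, delta=-3, new_sum=133+(-3)=130 <-- matches target

Answer: D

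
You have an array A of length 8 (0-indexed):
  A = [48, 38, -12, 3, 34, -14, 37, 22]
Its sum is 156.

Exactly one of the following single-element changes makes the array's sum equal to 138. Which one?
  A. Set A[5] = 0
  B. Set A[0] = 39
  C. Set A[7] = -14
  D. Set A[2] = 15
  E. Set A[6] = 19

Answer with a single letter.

Answer: E

Derivation:
Option A: A[5] -14->0, delta=14, new_sum=156+(14)=170
Option B: A[0] 48->39, delta=-9, new_sum=156+(-9)=147
Option C: A[7] 22->-14, delta=-36, new_sum=156+(-36)=120
Option D: A[2] -12->15, delta=27, new_sum=156+(27)=183
Option E: A[6] 37->19, delta=-18, new_sum=156+(-18)=138 <-- matches target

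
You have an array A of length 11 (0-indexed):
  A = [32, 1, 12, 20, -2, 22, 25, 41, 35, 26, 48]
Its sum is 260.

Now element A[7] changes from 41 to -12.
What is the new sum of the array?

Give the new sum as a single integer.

Old value at index 7: 41
New value at index 7: -12
Delta = -12 - 41 = -53
New sum = old_sum + delta = 260 + (-53) = 207

Answer: 207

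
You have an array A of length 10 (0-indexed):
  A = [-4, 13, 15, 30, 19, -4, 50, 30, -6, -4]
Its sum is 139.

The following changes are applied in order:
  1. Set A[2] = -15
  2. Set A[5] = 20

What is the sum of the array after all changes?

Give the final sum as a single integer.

Answer: 133

Derivation:
Initial sum: 139
Change 1: A[2] 15 -> -15, delta = -30, sum = 109
Change 2: A[5] -4 -> 20, delta = 24, sum = 133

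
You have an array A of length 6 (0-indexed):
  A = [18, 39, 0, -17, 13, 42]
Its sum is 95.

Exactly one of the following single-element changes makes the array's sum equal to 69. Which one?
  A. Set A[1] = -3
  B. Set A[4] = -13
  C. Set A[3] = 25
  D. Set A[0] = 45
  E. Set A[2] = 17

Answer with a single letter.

Answer: B

Derivation:
Option A: A[1] 39->-3, delta=-42, new_sum=95+(-42)=53
Option B: A[4] 13->-13, delta=-26, new_sum=95+(-26)=69 <-- matches target
Option C: A[3] -17->25, delta=42, new_sum=95+(42)=137
Option D: A[0] 18->45, delta=27, new_sum=95+(27)=122
Option E: A[2] 0->17, delta=17, new_sum=95+(17)=112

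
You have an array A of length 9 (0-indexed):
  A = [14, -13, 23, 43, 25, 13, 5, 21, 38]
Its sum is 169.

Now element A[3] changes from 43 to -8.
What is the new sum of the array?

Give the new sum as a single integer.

Answer: 118

Derivation:
Old value at index 3: 43
New value at index 3: -8
Delta = -8 - 43 = -51
New sum = old_sum + delta = 169 + (-51) = 118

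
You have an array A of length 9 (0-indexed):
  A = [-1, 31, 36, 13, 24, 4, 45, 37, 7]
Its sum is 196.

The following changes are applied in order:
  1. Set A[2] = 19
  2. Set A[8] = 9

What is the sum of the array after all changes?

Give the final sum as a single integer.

Initial sum: 196
Change 1: A[2] 36 -> 19, delta = -17, sum = 179
Change 2: A[8] 7 -> 9, delta = 2, sum = 181

Answer: 181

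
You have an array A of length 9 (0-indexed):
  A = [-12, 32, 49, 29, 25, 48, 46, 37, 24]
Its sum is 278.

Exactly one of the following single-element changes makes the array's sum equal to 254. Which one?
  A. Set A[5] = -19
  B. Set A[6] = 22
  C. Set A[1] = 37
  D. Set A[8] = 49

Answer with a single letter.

Option A: A[5] 48->-19, delta=-67, new_sum=278+(-67)=211
Option B: A[6] 46->22, delta=-24, new_sum=278+(-24)=254 <-- matches target
Option C: A[1] 32->37, delta=5, new_sum=278+(5)=283
Option D: A[8] 24->49, delta=25, new_sum=278+(25)=303

Answer: B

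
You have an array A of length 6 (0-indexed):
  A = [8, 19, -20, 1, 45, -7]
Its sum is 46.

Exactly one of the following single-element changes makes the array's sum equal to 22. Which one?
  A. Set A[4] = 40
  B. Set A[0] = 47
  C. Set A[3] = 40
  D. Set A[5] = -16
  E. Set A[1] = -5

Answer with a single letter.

Answer: E

Derivation:
Option A: A[4] 45->40, delta=-5, new_sum=46+(-5)=41
Option B: A[0] 8->47, delta=39, new_sum=46+(39)=85
Option C: A[3] 1->40, delta=39, new_sum=46+(39)=85
Option D: A[5] -7->-16, delta=-9, new_sum=46+(-9)=37
Option E: A[1] 19->-5, delta=-24, new_sum=46+(-24)=22 <-- matches target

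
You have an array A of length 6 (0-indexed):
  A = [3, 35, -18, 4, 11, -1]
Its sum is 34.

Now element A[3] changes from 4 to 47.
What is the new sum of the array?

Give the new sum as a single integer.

Answer: 77

Derivation:
Old value at index 3: 4
New value at index 3: 47
Delta = 47 - 4 = 43
New sum = old_sum + delta = 34 + (43) = 77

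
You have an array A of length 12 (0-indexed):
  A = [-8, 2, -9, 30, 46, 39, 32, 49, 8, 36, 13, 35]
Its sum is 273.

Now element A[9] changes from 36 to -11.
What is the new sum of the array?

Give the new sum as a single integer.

Answer: 226

Derivation:
Old value at index 9: 36
New value at index 9: -11
Delta = -11 - 36 = -47
New sum = old_sum + delta = 273 + (-47) = 226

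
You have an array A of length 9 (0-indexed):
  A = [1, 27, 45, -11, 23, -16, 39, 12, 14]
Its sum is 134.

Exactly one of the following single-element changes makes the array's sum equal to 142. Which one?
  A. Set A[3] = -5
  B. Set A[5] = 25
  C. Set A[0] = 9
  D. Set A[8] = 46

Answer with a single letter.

Answer: C

Derivation:
Option A: A[3] -11->-5, delta=6, new_sum=134+(6)=140
Option B: A[5] -16->25, delta=41, new_sum=134+(41)=175
Option C: A[0] 1->9, delta=8, new_sum=134+(8)=142 <-- matches target
Option D: A[8] 14->46, delta=32, new_sum=134+(32)=166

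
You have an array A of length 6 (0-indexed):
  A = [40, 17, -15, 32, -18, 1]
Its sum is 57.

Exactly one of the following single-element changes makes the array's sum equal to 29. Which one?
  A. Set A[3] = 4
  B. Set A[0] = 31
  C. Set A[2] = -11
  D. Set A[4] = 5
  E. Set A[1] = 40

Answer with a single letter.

Answer: A

Derivation:
Option A: A[3] 32->4, delta=-28, new_sum=57+(-28)=29 <-- matches target
Option B: A[0] 40->31, delta=-9, new_sum=57+(-9)=48
Option C: A[2] -15->-11, delta=4, new_sum=57+(4)=61
Option D: A[4] -18->5, delta=23, new_sum=57+(23)=80
Option E: A[1] 17->40, delta=23, new_sum=57+(23)=80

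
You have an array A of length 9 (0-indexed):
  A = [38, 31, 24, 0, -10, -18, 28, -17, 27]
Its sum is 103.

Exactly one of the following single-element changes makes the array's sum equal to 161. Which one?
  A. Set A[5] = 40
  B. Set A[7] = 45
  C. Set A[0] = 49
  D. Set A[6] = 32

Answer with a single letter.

Answer: A

Derivation:
Option A: A[5] -18->40, delta=58, new_sum=103+(58)=161 <-- matches target
Option B: A[7] -17->45, delta=62, new_sum=103+(62)=165
Option C: A[0] 38->49, delta=11, new_sum=103+(11)=114
Option D: A[6] 28->32, delta=4, new_sum=103+(4)=107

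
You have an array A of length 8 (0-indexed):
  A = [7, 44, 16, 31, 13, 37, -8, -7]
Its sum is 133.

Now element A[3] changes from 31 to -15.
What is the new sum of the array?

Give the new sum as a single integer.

Old value at index 3: 31
New value at index 3: -15
Delta = -15 - 31 = -46
New sum = old_sum + delta = 133 + (-46) = 87

Answer: 87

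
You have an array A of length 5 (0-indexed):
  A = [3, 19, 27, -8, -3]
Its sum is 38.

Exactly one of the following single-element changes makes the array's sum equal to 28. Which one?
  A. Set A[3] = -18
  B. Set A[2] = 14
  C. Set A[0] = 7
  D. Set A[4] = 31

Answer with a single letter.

Answer: A

Derivation:
Option A: A[3] -8->-18, delta=-10, new_sum=38+(-10)=28 <-- matches target
Option B: A[2] 27->14, delta=-13, new_sum=38+(-13)=25
Option C: A[0] 3->7, delta=4, new_sum=38+(4)=42
Option D: A[4] -3->31, delta=34, new_sum=38+(34)=72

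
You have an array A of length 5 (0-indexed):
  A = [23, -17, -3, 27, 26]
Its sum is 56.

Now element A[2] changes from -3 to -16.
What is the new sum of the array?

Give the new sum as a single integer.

Answer: 43

Derivation:
Old value at index 2: -3
New value at index 2: -16
Delta = -16 - -3 = -13
New sum = old_sum + delta = 56 + (-13) = 43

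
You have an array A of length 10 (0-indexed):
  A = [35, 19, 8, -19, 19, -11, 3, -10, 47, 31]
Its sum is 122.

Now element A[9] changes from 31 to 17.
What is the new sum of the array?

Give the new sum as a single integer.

Old value at index 9: 31
New value at index 9: 17
Delta = 17 - 31 = -14
New sum = old_sum + delta = 122 + (-14) = 108

Answer: 108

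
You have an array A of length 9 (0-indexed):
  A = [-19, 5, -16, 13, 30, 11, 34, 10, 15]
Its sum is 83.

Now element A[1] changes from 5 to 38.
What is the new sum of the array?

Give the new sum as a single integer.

Answer: 116

Derivation:
Old value at index 1: 5
New value at index 1: 38
Delta = 38 - 5 = 33
New sum = old_sum + delta = 83 + (33) = 116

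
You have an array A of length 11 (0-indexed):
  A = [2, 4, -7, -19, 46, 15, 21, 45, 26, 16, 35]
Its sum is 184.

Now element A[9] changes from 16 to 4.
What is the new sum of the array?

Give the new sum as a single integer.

Old value at index 9: 16
New value at index 9: 4
Delta = 4 - 16 = -12
New sum = old_sum + delta = 184 + (-12) = 172

Answer: 172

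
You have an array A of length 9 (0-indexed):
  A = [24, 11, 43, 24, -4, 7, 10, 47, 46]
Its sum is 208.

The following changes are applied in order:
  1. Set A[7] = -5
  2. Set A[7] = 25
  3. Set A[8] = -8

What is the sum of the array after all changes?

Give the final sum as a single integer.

Answer: 132

Derivation:
Initial sum: 208
Change 1: A[7] 47 -> -5, delta = -52, sum = 156
Change 2: A[7] -5 -> 25, delta = 30, sum = 186
Change 3: A[8] 46 -> -8, delta = -54, sum = 132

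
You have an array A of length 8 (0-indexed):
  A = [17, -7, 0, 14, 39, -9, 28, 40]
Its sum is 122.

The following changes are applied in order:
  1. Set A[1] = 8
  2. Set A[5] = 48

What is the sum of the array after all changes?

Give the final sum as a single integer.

Initial sum: 122
Change 1: A[1] -7 -> 8, delta = 15, sum = 137
Change 2: A[5] -9 -> 48, delta = 57, sum = 194

Answer: 194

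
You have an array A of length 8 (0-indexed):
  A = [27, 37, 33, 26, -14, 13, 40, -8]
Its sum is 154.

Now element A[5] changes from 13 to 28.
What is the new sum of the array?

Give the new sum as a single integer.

Old value at index 5: 13
New value at index 5: 28
Delta = 28 - 13 = 15
New sum = old_sum + delta = 154 + (15) = 169

Answer: 169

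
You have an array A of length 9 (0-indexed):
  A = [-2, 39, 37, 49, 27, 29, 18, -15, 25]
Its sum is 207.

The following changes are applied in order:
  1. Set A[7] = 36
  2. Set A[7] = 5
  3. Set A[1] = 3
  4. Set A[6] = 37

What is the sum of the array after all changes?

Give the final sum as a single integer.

Initial sum: 207
Change 1: A[7] -15 -> 36, delta = 51, sum = 258
Change 2: A[7] 36 -> 5, delta = -31, sum = 227
Change 3: A[1] 39 -> 3, delta = -36, sum = 191
Change 4: A[6] 18 -> 37, delta = 19, sum = 210

Answer: 210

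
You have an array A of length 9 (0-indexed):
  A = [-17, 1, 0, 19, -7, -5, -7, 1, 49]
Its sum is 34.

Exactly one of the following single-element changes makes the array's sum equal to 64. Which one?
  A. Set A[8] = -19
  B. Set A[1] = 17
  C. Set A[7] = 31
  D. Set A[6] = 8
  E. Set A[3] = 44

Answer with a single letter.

Answer: C

Derivation:
Option A: A[8] 49->-19, delta=-68, new_sum=34+(-68)=-34
Option B: A[1] 1->17, delta=16, new_sum=34+(16)=50
Option C: A[7] 1->31, delta=30, new_sum=34+(30)=64 <-- matches target
Option D: A[6] -7->8, delta=15, new_sum=34+(15)=49
Option E: A[3] 19->44, delta=25, new_sum=34+(25)=59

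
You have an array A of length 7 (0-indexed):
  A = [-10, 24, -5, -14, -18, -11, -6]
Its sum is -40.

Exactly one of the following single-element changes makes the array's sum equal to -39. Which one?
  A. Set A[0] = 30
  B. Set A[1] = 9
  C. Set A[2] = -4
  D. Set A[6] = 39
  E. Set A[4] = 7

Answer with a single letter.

Option A: A[0] -10->30, delta=40, new_sum=-40+(40)=0
Option B: A[1] 24->9, delta=-15, new_sum=-40+(-15)=-55
Option C: A[2] -5->-4, delta=1, new_sum=-40+(1)=-39 <-- matches target
Option D: A[6] -6->39, delta=45, new_sum=-40+(45)=5
Option E: A[4] -18->7, delta=25, new_sum=-40+(25)=-15

Answer: C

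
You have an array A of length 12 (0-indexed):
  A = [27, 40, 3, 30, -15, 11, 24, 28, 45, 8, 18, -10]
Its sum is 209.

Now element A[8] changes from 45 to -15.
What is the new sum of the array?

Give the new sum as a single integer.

Answer: 149

Derivation:
Old value at index 8: 45
New value at index 8: -15
Delta = -15 - 45 = -60
New sum = old_sum + delta = 209 + (-60) = 149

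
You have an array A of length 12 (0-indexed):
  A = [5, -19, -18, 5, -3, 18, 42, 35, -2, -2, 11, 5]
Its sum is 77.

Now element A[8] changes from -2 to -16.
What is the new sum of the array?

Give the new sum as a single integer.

Answer: 63

Derivation:
Old value at index 8: -2
New value at index 8: -16
Delta = -16 - -2 = -14
New sum = old_sum + delta = 77 + (-14) = 63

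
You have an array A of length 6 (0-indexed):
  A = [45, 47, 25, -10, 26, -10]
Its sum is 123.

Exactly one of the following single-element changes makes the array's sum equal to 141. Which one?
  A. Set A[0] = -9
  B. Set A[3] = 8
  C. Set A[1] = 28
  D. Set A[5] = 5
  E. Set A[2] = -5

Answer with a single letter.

Option A: A[0] 45->-9, delta=-54, new_sum=123+(-54)=69
Option B: A[3] -10->8, delta=18, new_sum=123+(18)=141 <-- matches target
Option C: A[1] 47->28, delta=-19, new_sum=123+(-19)=104
Option D: A[5] -10->5, delta=15, new_sum=123+(15)=138
Option E: A[2] 25->-5, delta=-30, new_sum=123+(-30)=93

Answer: B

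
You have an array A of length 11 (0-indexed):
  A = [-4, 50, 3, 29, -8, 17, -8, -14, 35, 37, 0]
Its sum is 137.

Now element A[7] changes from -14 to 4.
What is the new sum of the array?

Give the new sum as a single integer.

Old value at index 7: -14
New value at index 7: 4
Delta = 4 - -14 = 18
New sum = old_sum + delta = 137 + (18) = 155

Answer: 155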